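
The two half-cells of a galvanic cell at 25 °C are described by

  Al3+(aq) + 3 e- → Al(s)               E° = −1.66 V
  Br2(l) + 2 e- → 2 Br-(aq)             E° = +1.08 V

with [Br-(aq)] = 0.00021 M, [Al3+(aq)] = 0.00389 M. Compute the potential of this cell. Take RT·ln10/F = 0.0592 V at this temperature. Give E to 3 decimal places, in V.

The Br₂/Br⁻ couple has the more positive E°, so it is the cathode; Al³⁺/Al is the anode.
E°cell = +1.08 − (−1.66) = +2.74 V, with n = 6 electrons transferred.
Balancing gives 3 Br2(l) + 2 Al(s) → 6 Br-(aq) + 2 Al3+(aq); hence Q = [Br-(aq)]^6·[Al3+(aq)]^2 = 1.3×10^−27 (log Q = −26.887).
Applying E = E° − (RT ln10/nF)·log Q gives +2.74 − (0.0592/6)(−26.887) = +3.005 V.

+3.005 V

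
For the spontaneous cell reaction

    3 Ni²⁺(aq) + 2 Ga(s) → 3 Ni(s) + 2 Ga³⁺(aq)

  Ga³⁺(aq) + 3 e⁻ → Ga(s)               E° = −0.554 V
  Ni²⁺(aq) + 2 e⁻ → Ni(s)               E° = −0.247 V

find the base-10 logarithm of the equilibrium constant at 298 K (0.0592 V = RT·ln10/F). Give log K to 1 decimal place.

log K = 31.1

The Ni²⁺/Ni couple is reduced (cathode); E°cell = −0.247 − (−0.554) = +0.307 V with n = 6.
At equilibrium E = 0, so log K = nE°cell / 0.0592 = (6)(+0.307) / 0.0592 = 31.1.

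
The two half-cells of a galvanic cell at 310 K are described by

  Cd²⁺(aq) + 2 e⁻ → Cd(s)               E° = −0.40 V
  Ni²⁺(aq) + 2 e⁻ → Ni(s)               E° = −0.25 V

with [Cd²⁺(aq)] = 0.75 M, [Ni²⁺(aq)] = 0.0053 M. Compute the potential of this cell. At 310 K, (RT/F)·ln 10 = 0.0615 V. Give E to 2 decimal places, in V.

The Ni²⁺/Ni couple has the more positive E°, so it is the cathode; Cd²⁺/Cd is the anode.
E°cell = E°cat − E°an = −0.25 − (−0.40) = +0.15 V; n = 2.
The balanced reaction is Ni²⁺(aq) + Cd(s) → Ni(s) + Cd²⁺(aq), so Q = [Cd²⁺(aq)] / [Ni²⁺(aq)] = 142 and log Q = 2.151.
E = E° − (0.0615/n)·log Q = +0.15 − (0.0615/2)(2.151) = +0.08 V.

+0.08 V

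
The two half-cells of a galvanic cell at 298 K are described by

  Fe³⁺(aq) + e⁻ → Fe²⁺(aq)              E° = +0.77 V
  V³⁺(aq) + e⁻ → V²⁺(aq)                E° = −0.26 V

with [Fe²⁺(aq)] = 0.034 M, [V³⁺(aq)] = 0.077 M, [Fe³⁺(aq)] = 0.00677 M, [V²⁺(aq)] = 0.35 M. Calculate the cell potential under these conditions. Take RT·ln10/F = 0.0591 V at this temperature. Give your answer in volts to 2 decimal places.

+1.03 V

The Fe³⁺/Fe²⁺ couple has the more positive E°, so it is the cathode; V³⁺/V²⁺ is the anode.
The standard potential is +0.77 − (−0.26) = +1.03 V and the balanced reaction transfers n = 1 electron.
Balancing gives Fe³⁺(aq) + V²⁺(aq) → Fe²⁺(aq) + V³⁺(aq); hence Q = ([Fe²⁺(aq)]·[V³⁺(aq)]) / ([Fe³⁺(aq)]·[V²⁺(aq)]) = 1.1 (log Q = 0.043).
Applying E = E° − (RT ln10/nF)·log Q gives +1.03 − (0.0591/1)(0.043) = +1.03 V.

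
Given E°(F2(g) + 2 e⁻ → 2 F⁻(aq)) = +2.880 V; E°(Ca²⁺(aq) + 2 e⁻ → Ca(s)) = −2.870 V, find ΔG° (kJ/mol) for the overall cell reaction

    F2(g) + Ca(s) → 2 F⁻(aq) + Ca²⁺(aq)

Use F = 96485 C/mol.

In the reaction as written F2(g) is reduced, so the F₂/F⁻ couple is the cathode and Ca²⁺/Ca is the anode.
E°cell = +2.880 − (−2.870) = +5.750 V; balancing electrons gives n = 2.
ΔG° = −nFE°cell = −(2)(96485)(+5.750) J/mol = −1110 kJ/mol.

−1110 kJ/mol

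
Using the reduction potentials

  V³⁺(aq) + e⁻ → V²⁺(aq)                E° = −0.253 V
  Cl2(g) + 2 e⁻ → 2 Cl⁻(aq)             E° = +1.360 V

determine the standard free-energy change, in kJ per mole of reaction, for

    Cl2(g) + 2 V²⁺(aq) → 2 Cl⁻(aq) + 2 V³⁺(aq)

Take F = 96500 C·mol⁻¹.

−311 kJ/mol

In the reaction as written Cl2(g) is reduced, so the Cl₂/Cl⁻ couple is the cathode and V³⁺/V²⁺ is the anode.
E°cell = +1.360 − (−0.253) = +1.613 V; balancing electrons gives n = 2.
ΔG° = −nFE°cell = −(2)(96500)(+1.613) J/mol = −311 kJ/mol.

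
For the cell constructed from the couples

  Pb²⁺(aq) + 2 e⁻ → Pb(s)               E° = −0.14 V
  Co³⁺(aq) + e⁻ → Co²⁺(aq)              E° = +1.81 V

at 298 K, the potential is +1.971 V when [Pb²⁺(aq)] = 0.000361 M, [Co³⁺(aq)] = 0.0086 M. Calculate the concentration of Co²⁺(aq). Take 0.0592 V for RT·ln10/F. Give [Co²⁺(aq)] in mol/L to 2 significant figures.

The Co³⁺/Co²⁺ couple has the larger reduction potential, so it is the cathode: E°cell = +1.81 − (−0.14) = +1.95 V and n = 2.
Rearranging E = E° − (0.0592/n)·log Q gives log Q = 2(+1.95 − (+1.971))/0.0592 = −0.709.
For 2 Co³⁺(aq) + Pb(s) → 2 Co²⁺(aq) + Pb²⁺(aq), the reaction quotient is Q = ([Co²⁺(aq)]^2·[Pb²⁺(aq)]) / [Co³⁺(aq)]^2.
Solving for the unknown gives log [Co²⁺(aq)] = −0.699, so [Co²⁺(aq)] ≈ 0.20 M.

0.20 M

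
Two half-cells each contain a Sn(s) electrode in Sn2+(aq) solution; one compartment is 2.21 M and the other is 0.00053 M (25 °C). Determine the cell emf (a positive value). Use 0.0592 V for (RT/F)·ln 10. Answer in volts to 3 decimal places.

0.107 V

For a concentration cell E°cell = 0, since both electrodes use the same couple.
The compartment with the higher Sn2+(aq) concentration (2.21 M) acts as the cathode; ions are reduced there and produced at the dilute (0.00053 M) anode.
With n = 2, Ecell = −(0.0592/2)·log([dilute]/[conc]) = −(0.0592/2)·log(0.00053/2.21) = +0.107 V.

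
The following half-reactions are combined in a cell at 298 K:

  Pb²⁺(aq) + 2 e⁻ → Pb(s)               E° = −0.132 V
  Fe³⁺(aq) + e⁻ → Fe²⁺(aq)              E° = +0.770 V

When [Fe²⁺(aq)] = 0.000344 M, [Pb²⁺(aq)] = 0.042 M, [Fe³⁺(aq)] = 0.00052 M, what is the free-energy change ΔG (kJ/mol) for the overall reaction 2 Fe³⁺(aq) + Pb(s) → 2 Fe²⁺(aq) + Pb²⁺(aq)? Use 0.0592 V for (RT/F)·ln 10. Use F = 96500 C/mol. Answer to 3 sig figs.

The standard cell potential is +0.770 − (−0.132) = +0.902 V, with n = 2 electrons in the balanced equation.
The reaction quotient is ([Fe²⁺(aq)]^2·[Pb²⁺(aq)]) / [Fe³⁺(aq)]^2 = 0.0184; by Nernst, E = +0.902 − (0.0592/2)(−1.736) = +0.9534 V.
ΔG = −nFE = −(2)(96500)(+0.9534) J/mol = −184 kJ/mol.

−184 kJ/mol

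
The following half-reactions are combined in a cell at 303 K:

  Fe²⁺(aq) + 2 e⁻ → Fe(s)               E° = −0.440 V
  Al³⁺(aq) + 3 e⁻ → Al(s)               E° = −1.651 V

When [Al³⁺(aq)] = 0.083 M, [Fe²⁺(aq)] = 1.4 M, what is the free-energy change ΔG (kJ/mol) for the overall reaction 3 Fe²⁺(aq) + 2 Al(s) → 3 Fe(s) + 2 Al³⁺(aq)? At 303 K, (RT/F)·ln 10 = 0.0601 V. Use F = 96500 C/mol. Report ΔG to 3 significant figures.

−716 kJ/mol

The standard cell potential is −0.440 − (−1.651) = +1.211 V, with n = 6 electrons in the balanced equation.
The reaction quotient is [Al³⁺(aq)]^2 / [Fe²⁺(aq)]^3 = 0.00251; by Nernst, E = +1.211 − (0.0601/6)(−2.600) = +1.2370 V.
Then ΔG = −nFE = −6 × 96500 × +1.2370 J/mol = −716 kJ/mol.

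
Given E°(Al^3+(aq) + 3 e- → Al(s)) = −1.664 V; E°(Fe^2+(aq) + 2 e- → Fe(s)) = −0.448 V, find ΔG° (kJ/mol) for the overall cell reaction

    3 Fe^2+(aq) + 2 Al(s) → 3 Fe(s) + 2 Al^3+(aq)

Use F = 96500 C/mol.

−704 kJ/mol

In the reaction as written Fe^2+(aq) is reduced, so the Fe²⁺/Fe couple is the cathode and Al³⁺/Al is the anode.
E°cell = −0.448 − (−1.664) = +1.216 V; balancing electrons gives n = 6.
ΔG° = −nFE°cell = −(6)(96500)(+1.216) J/mol = −704 kJ/mol.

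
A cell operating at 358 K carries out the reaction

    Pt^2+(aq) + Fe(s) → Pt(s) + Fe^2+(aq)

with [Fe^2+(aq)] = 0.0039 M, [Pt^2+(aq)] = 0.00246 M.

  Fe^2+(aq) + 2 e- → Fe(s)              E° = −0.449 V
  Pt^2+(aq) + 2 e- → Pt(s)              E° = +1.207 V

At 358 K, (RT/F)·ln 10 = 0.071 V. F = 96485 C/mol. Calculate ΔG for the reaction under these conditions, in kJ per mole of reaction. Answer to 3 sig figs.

E°cell = +1.207 − (−0.449) = +1.656 V; the balanced reaction transfers n = 2 electrons.
Here Q = [Fe^2+(aq)] / [Pt^2+(aq)] = 1.59 (log Q = 0.200), giving E = +1.656 − (0.071/2)·(0.200) = +1.6489 V.
Then ΔG = −nFE = −2 × 96485 × +1.6489 J/mol = −318 kJ/mol.

−318 kJ/mol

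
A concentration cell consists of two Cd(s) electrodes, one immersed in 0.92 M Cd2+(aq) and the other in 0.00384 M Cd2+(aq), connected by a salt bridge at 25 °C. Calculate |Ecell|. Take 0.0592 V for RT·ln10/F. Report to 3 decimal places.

For a concentration cell E°cell = 0, since both electrodes use the same couple.
The compartment with the higher Cd2+(aq) concentration (0.92 M) acts as the cathode; ions are reduced there and produced at the dilute (0.00384 M) anode.
With n = 2, Ecell = −(0.0592/2)·log([dilute]/[conc]) = −(0.0592/2)·log(0.00384/0.92) = +0.070 V.

0.070 V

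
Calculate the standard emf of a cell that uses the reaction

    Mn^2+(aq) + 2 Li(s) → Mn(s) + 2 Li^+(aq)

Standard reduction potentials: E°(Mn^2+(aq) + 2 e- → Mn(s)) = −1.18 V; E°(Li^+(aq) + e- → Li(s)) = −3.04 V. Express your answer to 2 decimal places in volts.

Mn^2+(aq) gains electrons, so the Mn²⁺/Mn couple is the cathode; the Li⁺/Li couple is the anode.
E°cell = E°(cathode) − E°(anode) = −1.18 − (−3.04) = +1.86 V.
The positive value indicates the reaction is spontaneous as written.

+1.86 V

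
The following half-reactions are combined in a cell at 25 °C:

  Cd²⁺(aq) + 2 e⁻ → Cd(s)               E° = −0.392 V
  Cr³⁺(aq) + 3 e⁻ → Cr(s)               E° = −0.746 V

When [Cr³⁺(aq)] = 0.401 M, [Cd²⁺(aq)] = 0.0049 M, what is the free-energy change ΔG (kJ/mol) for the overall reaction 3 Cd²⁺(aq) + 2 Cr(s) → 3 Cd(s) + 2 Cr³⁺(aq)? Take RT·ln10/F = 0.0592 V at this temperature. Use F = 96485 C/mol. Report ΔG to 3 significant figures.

The standard cell potential is −0.392 − (−0.746) = +0.354 V, with n = 6 electrons in the balanced equation.
Here Q = [Cr³⁺(aq)]^2 / [Cd²⁺(aq)]^3 = 1.37×10^6 (log Q = 6.136), giving E = +0.354 − (0.0592/6)·(6.136) = +0.2935 V.
Then ΔG = −nFE = −6 × 96485 × +0.2935 J/mol = −170 kJ/mol.

−170 kJ/mol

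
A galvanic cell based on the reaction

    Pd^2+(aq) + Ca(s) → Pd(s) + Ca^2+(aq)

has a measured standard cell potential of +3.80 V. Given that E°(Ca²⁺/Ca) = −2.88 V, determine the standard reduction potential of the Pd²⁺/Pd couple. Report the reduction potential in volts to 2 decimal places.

In the reaction as written the Pd²⁺/Pd couple is reduced (cathode) and Ca²⁺/Ca is oxidized (anode), so E°cell = E°(Pd²⁺/Pd) − E°(Ca²⁺/Ca).
E°(Pd²⁺/Pd) = E°cell + E°(anode) = +3.80 + (−2.88) = +0.92 V.

+0.92 V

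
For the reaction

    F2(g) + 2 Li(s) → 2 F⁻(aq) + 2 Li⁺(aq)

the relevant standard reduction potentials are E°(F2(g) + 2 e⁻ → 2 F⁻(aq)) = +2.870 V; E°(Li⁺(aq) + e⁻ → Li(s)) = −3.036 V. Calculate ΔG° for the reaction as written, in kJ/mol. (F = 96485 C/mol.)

In the reaction as written F2(g) is reduced, so the F₂/F⁻ couple is the cathode and Li⁺/Li is the anode.
E°cell = +2.870 − (−3.036) = +5.906 V; balancing electrons gives n = 2.
ΔG° = −nFE°cell = −(2)(96485)(+5.906) J/mol = −1140 kJ/mol.

−1140 kJ/mol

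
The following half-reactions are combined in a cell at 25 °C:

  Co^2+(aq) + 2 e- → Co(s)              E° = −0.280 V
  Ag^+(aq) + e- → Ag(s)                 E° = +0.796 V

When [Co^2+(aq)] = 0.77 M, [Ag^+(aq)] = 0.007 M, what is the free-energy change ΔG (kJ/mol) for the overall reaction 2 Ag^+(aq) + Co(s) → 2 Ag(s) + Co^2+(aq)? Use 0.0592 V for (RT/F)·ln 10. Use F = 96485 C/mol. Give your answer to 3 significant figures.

−184 kJ/mol

E°cell = +0.796 − (−0.280) = +1.076 V; the balanced reaction transfers n = 2 electrons.
The reaction quotient is [Co^2+(aq)] / [Ag^+(aq)]^2 = 1.57×10^4; by Nernst, E = +1.076 − (0.0592/2)(4.196) = +0.9518 V.
Then ΔG = −nFE = −2 × 96485 × +0.9518 J/mol = −184 kJ/mol.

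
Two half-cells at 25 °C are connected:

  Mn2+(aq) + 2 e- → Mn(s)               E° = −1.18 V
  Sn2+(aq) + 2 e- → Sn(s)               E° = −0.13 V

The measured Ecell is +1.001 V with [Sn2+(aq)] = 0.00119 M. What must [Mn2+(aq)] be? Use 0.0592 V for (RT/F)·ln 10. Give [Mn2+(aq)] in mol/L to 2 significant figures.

0.054 M

Sn²⁺/Sn is the cathode (higher E°); E°cell = −0.13 − (−1.18) = +1.05 V with n = 2.
Since E = E° − (0.0592/n)·log Q, log Q = n(E° − E)/0.0592 = 1.655.
Balancing electrons gives Sn2+(aq) + Mn(s) → Sn(s) + Mn2+(aq); thus Q = [Mn2+(aq)] / [Sn2+(aq)].
Substituting the known concentrations and solving, log [Mn2+(aq)] = −1.269 and [Mn2+(aq)] = 0.054 M.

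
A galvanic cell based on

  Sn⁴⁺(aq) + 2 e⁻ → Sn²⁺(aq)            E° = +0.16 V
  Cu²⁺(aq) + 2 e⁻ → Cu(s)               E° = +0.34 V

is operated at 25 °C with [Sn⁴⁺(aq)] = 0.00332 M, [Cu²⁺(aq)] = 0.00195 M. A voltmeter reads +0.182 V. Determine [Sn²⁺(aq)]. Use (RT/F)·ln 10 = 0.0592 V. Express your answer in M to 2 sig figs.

With Cu²⁺/Cu at the cathode and Sn⁴⁺/Sn²⁺ at the anode, E°cell = +0.34 − (+0.16) = +0.18 V (n = 2).
From the Nernst equation, log Q = n(E° − E)/0.0592 = 2·(+0.18 − (+0.182))/0.0592 = −0.068.
For Cu²⁺(aq) + Sn²⁺(aq) → Cu(s) + Sn⁴⁺(aq), the reaction quotient is Q = [Sn⁴⁺(aq)] / ([Cu²⁺(aq)]·[Sn²⁺(aq)]).
Substituting the known concentrations and solving, log [Sn²⁺(aq)] = 0.299 and [Sn²⁺(aq)] = 2.0 M.

2.0 M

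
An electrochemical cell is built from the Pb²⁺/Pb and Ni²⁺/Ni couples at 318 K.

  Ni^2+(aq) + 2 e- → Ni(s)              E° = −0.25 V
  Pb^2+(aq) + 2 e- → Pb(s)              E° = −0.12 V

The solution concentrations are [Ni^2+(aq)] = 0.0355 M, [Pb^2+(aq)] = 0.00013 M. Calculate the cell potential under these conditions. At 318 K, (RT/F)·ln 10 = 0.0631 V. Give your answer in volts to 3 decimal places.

+0.053 V

The Pb²⁺/Pb couple has the more positive E°, so it is the cathode; Ni²⁺/Ni is the anode.
E°cell = E°cat − E°an = −0.12 − (−0.25) = +0.13 V; n = 2.
The balanced reaction is Pb^2+(aq) + Ni(s) → Pb(s) + Ni^2+(aq), so Q = [Ni^2+(aq)] / [Pb^2+(aq)] = 273 and log Q = 2.436.
Applying E = E° − (RT ln10/nF)·log Q gives +0.13 − (0.0631/2)(2.436) = +0.053 V.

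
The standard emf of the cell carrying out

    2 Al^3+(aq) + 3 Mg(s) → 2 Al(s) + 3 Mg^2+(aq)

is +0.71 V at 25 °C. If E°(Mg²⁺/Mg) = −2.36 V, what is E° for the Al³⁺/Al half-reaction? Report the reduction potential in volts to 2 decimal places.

−1.65 V

In the reaction as written the Al³⁺/Al couple is reduced (cathode) and Mg²⁺/Mg is oxidized (anode), so E°cell = E°(Al³⁺/Al) − E°(Mg²⁺/Mg).
E°(Al³⁺/Al) = E°cell + E°(anode) = +0.71 + (−2.36) = −1.65 V.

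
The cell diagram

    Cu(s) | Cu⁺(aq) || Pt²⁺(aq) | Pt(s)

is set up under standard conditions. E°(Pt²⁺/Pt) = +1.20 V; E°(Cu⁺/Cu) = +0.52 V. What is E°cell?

By convention the left-hand electrode in cell notation is the anode (oxidation) and the right-hand electrode is the cathode (reduction).
E°cell = E°(right) − E°(left) = +1.20 − (+0.52) = +0.68 V.

+0.68 V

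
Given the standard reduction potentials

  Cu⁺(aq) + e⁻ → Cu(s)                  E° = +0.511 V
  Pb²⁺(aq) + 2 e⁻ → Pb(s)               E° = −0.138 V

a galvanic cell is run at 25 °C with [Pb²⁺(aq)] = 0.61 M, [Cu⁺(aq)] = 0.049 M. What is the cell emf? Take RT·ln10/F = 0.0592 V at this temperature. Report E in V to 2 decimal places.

Cu⁺/Cu is reduced (cathode, E° = +0.511 V) and Pb²⁺/Pb is oxidized (anode).
The standard potential is +0.511 − (−0.138) = +0.649 V and the balanced reaction transfers n = 2 electrons.
Balancing gives 2 Cu⁺(aq) + Pb(s) → 2 Cu(s) + Pb²⁺(aq); hence Q = [Pb²⁺(aq)] / [Cu⁺(aq)]^2 = 254 (log Q = 2.405).
By the Nernst equation, E = +0.649 − (0.0592/2)·(2.405) = +0.58 V.

+0.58 V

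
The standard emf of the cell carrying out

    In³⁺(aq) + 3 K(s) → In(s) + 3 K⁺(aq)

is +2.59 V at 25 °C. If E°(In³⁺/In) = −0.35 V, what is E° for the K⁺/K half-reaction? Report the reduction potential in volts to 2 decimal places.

In the reaction as written the In³⁺/In couple is reduced (cathode) and K⁺/K is oxidized (anode), so E°cell = E°(In³⁺/In) − E°(K⁺/K).
E°(K⁺/K) = E°(cathode) − E°cell = −0.35 − (+2.59) = −2.94 V.

−2.94 V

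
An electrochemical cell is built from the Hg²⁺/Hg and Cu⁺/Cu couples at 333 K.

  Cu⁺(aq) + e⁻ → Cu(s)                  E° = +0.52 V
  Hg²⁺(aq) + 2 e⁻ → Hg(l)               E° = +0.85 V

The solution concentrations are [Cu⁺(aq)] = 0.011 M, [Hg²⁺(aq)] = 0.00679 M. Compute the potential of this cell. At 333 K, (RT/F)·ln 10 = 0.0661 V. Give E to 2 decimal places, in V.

Hg²⁺/Hg is reduced (cathode, E° = +0.85 V) and Cu⁺/Cu is oxidized (anode).
E°cell = E°cat − E°an = +0.85 − (+0.52) = +0.33 V; n = 2.
The balanced reaction is Hg²⁺(aq) + 2 Cu(s) → Hg(l) + 2 Cu⁺(aq), so Q = [Cu⁺(aq)]^2 / [Hg²⁺(aq)] = 0.0178 and log Q = −1.749.
Applying E = E° − (RT ln10/nF)·log Q gives +0.33 − (0.0661/2)(−1.749) = +0.39 V.

+0.39 V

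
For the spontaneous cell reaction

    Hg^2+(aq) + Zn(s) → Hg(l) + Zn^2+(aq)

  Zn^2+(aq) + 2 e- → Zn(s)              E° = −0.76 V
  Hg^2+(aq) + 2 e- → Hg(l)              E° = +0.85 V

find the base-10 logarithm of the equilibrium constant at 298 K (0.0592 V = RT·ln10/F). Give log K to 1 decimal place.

The Hg²⁺/Hg couple is reduced (cathode); E°cell = +0.85 − (−0.76) = +1.61 V with n = 2.
At equilibrium E = 0, so log K = nE°cell / 0.0592 = (2)(+1.61) / 0.0592 = 54.4.

log K = 54.4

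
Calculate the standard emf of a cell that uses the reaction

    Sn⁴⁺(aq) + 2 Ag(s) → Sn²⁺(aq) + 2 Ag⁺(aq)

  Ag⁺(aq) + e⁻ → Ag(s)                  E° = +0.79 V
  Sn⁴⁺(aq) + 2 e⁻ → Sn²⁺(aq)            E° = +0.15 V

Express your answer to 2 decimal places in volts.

Sn⁴⁺(aq) gains electrons, so the Sn⁴⁺/Sn²⁺ couple is the cathode; the Ag⁺/Ag couple is the anode.
E°cell = E°(cathode) − E°(anode) = +0.15 − (+0.79) = −0.64 V.
The negative E°cell means the reaction is non-spontaneous in the direction written.

−0.64 V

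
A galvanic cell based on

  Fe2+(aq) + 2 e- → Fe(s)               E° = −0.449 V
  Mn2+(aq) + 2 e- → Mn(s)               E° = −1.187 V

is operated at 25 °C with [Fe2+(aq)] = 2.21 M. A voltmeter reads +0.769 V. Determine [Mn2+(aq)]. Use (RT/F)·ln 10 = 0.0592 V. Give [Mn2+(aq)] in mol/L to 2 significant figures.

0.20 M

With Fe²⁺/Fe at the cathode and Mn²⁺/Mn at the anode, E°cell = −0.449 − (−1.187) = +0.738 V (n = 2).
Since E = E° − (0.0592/n)·log Q, log Q = n(E° − E)/0.0592 = −1.047.
The balanced reaction is Fe2+(aq) + Mn(s) → Fe(s) + Mn2+(aq), so Q = [Mn2+(aq)] / [Fe2+(aq)].
Solving for the unknown gives log [Mn2+(aq)] = −0.703, so [Mn2+(aq)] ≈ 0.20 M.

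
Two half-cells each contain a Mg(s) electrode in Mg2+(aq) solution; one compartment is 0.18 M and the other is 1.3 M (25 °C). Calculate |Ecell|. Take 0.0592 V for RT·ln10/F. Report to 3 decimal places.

For a concentration cell E°cell = 0, since both electrodes use the same couple.
The compartment with the higher Mg2+(aq) concentration (1.3 M) acts as the cathode; ions are reduced there and produced at the dilute (0.18 M) anode.
With n = 2, Ecell = −(0.0592/2)·log([dilute]/[conc]) = −(0.0592/2)·log(0.18/1.3) = +0.025 V.

0.025 V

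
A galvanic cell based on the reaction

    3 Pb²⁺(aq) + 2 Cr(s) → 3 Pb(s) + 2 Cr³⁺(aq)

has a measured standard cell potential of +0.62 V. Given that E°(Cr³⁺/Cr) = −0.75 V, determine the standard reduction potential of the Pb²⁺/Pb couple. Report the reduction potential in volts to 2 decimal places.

In the reaction as written the Pb²⁺/Pb couple is reduced (cathode) and Cr³⁺/Cr is oxidized (anode), so E°cell = E°(Pb²⁺/Pb) − E°(Cr³⁺/Cr).
E°(Pb²⁺/Pb) = E°cell + E°(anode) = +0.62 + (−0.75) = −0.13 V.

−0.13 V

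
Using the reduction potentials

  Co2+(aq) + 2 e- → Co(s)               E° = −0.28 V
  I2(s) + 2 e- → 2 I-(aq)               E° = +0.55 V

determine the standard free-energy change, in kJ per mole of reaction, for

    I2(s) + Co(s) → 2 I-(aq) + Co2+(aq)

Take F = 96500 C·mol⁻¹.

In the reaction as written I2(s) is reduced, so the I₂/I⁻ couple is the cathode and Co²⁺/Co is the anode.
E°cell = +0.55 − (−0.28) = +0.83 V; balancing electrons gives n = 2.
ΔG° = −nFE°cell = −(2)(96500)(+0.83) J/mol = −160 kJ/mol.

−160 kJ/mol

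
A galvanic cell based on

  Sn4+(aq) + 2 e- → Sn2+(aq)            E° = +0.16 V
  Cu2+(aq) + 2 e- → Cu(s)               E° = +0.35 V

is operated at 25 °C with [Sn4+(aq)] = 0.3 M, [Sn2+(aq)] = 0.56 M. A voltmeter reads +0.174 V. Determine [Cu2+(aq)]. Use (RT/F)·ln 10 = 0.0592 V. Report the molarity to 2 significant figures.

0.15 M

The Cu²⁺/Cu couple has the larger reduction potential, so it is the cathode: E°cell = +0.35 − (+0.16) = +0.19 V and n = 2.
From the Nernst equation, log Q = n(E° − E)/0.0592 = 2·(+0.19 − (+0.174))/0.0592 = 0.541.
The balanced reaction is Cu2+(aq) + Sn2+(aq) → Cu(s) + Sn4+(aq), so Q = [Sn4+(aq)] / ([Cu2+(aq)]·[Sn2+(aq)]).
Solving for the unknown gives log [Cu2+(aq)] = −0.812, so [Cu2+(aq)] ≈ 0.15 M.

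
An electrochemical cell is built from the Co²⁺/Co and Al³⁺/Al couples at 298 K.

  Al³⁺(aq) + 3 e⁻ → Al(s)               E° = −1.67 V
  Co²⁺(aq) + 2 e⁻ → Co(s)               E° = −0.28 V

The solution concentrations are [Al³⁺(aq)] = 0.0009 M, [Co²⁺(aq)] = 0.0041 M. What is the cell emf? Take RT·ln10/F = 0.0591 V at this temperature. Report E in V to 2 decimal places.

+1.38 V

The Co²⁺/Co couple has the more positive E°, so it is the cathode; Al³⁺/Al is the anode.
E°cell = E°cat − E°an = −0.28 − (−1.67) = +1.39 V; n = 6.
For the overall reaction 3 Co²⁺(aq) + 2 Al(s) → 3 Co(s) + 2 Al³⁺(aq), Q = [Al³⁺(aq)]^2 / [Co²⁺(aq)]^3 = 11.8, giving log Q = 1.070.
Applying E = E° − (RT ln10/nF)·log Q gives +1.39 − (0.0591/6)(1.070) = +1.38 V.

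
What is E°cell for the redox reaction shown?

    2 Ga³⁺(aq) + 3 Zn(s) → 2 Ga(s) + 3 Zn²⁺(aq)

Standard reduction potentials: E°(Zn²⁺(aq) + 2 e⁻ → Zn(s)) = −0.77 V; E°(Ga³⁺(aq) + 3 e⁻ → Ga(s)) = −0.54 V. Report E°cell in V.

+0.23 V

In the reaction as written, Ga³⁺(aq) is reduced (cathode) and Zn²⁺(aq) is produced by oxidation at the anode.
E°cell = E°(cathode) − E°(anode) = −0.54 − (−0.77) = +0.23 V.
The positive value indicates the reaction is spontaneous as written.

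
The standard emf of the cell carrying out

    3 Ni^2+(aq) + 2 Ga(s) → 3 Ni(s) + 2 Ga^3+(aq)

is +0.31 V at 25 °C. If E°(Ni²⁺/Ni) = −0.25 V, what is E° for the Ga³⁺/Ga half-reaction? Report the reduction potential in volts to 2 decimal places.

In the reaction as written the Ni²⁺/Ni couple is reduced (cathode) and Ga³⁺/Ga is oxidized (anode), so E°cell = E°(Ni²⁺/Ni) − E°(Ga³⁺/Ga).
E°(Ga³⁺/Ga) = E°(cathode) − E°cell = −0.25 − (+0.31) = −0.56 V.

−0.56 V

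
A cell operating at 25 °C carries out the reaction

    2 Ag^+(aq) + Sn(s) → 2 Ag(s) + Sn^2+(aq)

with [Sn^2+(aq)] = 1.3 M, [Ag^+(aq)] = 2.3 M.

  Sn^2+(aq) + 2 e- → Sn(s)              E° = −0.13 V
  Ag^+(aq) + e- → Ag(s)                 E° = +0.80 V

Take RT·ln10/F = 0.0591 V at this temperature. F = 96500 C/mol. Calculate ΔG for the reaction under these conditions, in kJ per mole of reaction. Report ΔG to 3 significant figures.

E°cell = +0.80 − (−0.13) = +0.93 V; the balanced reaction transfers n = 2 electrons.
The reaction quotient is [Sn^2+(aq)] / [Ag^+(aq)]^2 = 0.246; by Nernst, E = +0.93 − (0.0591/2)(−0.610) = +0.9480 V.
Finally ΔG = −nFE = −(2)(96500 C/mol)(+0.9480 V) = −183 kJ/mol.

−183 kJ/mol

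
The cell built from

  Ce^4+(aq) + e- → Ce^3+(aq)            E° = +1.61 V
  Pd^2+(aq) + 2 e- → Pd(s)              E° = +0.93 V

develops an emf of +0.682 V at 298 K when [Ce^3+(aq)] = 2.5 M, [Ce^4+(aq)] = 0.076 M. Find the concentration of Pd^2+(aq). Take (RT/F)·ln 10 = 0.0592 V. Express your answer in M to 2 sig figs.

0.00079 M

The Ce⁴⁺/Ce³⁺ couple has the larger reduction potential, so it is the cathode: E°cell = +1.61 − (+0.93) = +0.68 V and n = 2.
Rearranging E = E° − (0.0592/n)·log Q gives log Q = 2(+0.68 − (+0.682))/0.0592 = −0.068.
Balancing electrons gives 2 Ce^4+(aq) + Pd(s) → 2 Ce^3+(aq) + Pd^2+(aq); thus Q = ([Ce^3+(aq)]^2·[Pd^2+(aq)]) / [Ce^4+(aq)]^2.
Substituting the known concentrations and solving, log [Pd^2+(aq)] = −3.102 and [Pd^2+(aq)] = 0.00079 M.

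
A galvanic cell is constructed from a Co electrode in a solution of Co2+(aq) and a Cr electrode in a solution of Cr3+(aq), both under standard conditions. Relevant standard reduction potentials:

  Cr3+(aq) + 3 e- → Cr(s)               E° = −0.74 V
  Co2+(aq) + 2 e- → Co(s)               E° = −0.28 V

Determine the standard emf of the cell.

+0.46 V

Of the two couples in this cell, the one with the more positive reduction potential is reduced at the cathode: here that is Co²⁺/Co (−0.28 V); Cr³⁺/Cr (−0.74 V) is the anode.
E°cell = E°(cathode) − E°(anode) = −0.28 − (−0.74) = +0.46 V.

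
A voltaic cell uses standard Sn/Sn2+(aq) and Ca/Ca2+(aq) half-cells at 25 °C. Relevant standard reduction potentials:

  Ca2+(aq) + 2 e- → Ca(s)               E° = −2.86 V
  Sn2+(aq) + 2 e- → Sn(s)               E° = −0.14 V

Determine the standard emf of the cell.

The Sn²⁺/Sn couple has the higher E°, so Sn ion is reduced (cathode) and Ca is oxidized (anode).
E°cell = E°(cathode) − E°(anode) = −0.14 − (−2.86) = +2.72 V.

+2.72 V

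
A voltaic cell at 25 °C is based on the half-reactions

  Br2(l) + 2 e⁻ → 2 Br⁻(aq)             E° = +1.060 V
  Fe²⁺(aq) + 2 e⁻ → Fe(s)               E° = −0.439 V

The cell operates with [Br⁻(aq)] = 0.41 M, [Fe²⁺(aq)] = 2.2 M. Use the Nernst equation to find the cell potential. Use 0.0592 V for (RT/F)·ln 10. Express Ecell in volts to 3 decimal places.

+1.512 V

The Br₂/Br⁻ couple has the more positive E°, so it is the cathode; Fe²⁺/Fe is the anode.
E°cell = +1.060 − (−0.439) = +1.499 V, with n = 2 electrons transferred.
For the overall reaction Br2(l) + Fe(s) → 2 Br⁻(aq) + Fe²⁺(aq), Q = [Br⁻(aq)]^2·[Fe²⁺(aq)] = 0.37, giving log Q = −0.432.
E = E° − (0.0592/n)·log Q = +1.499 − (0.0592/2)(−0.432) = +1.512 V.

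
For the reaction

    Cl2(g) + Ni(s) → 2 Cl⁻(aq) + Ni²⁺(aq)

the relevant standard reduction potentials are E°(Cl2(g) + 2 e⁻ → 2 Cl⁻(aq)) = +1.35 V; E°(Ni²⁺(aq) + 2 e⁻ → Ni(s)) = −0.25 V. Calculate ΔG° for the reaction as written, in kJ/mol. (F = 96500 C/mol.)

−309 kJ/mol

In the reaction as written Cl2(g) is reduced, so the Cl₂/Cl⁻ couple is the cathode and Ni²⁺/Ni is the anode.
E°cell = +1.35 − (−0.25) = +1.60 V; balancing electrons gives n = 2.
ΔG° = −nFE°cell = −(2)(96500)(+1.60) J/mol = −309 kJ/mol.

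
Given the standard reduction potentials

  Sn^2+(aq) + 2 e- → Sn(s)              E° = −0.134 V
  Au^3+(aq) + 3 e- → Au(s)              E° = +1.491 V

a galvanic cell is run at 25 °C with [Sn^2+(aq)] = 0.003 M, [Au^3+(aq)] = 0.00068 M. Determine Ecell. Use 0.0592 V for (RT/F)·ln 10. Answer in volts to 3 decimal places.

+1.637 V

Since E°(Au³⁺/Au) > E°(Sn²⁺/Sn), Au³⁺/Au serves as the cathode.
E°cell = E°cat − E°an = +1.491 − (−0.134) = +1.625 V; n = 6.
For the overall reaction 2 Au^3+(aq) + 3 Sn(s) → 2 Au(s) + 3 Sn^2+(aq), Q = [Sn^2+(aq)]^3 / [Au^3+(aq)]^2 = 0.0584, giving log Q = −1.234.
E = E° − (0.0592/n)·log Q = +1.625 − (0.0592/6)(−1.234) = +1.637 V.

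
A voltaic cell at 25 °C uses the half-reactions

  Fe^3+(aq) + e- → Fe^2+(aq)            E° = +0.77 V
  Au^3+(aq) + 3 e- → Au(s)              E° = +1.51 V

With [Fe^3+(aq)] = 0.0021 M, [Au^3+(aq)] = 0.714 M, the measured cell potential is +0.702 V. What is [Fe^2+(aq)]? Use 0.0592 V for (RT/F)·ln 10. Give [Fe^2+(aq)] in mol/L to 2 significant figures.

0.00054 M

With Au³⁺/Au at the cathode and Fe³⁺/Fe²⁺ at the anode, E°cell = +1.51 − (+0.77) = +0.74 V (n = 3).
Rearranging E = E° − (0.0592/n)·log Q gives log Q = 3(+0.74 − (+0.702))/0.0592 = 1.926.
The balanced reaction is Au^3+(aq) + 3 Fe^2+(aq) → Au(s) + 3 Fe^3+(aq), so Q = [Fe^3+(aq)]^3 / ([Au^3+(aq)]·[Fe^2+(aq)]^3).
Substituting the known concentrations and solving, log [Fe^2+(aq)] = −3.271 and [Fe^2+(aq)] = 0.00054 M.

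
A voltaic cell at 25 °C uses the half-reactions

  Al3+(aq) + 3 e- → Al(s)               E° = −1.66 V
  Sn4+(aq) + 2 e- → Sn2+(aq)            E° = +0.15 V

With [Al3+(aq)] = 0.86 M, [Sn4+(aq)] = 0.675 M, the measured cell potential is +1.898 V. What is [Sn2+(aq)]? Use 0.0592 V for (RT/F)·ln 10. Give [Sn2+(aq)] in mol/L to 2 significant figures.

0.00079 M

With Sn⁴⁺/Sn²⁺ at the cathode and Al³⁺/Al at the anode, E°cell = +0.15 − (−1.66) = +1.81 V (n = 6).
Since E = E° − (0.0592/n)·log Q, log Q = n(E° − E)/0.0592 = −8.919.
The balanced reaction is 3 Sn4+(aq) + 2 Al(s) → 3 Sn2+(aq) + 2 Al3+(aq), so Q = ([Sn2+(aq)]^3·[Al3+(aq)]^2) / [Sn4+(aq)]^3.
Solving for the unknown gives log [Sn2+(aq)] = −3.100, so [Sn2+(aq)] ≈ 0.00079 M.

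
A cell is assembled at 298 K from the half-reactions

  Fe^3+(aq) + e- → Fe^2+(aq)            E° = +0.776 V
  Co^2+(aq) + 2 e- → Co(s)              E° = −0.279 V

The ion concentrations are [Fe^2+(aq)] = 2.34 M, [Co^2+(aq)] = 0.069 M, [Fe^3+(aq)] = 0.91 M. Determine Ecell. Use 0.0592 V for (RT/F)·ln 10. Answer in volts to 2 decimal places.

The Fe³⁺/Fe²⁺ couple has the more positive E°, so it is the cathode; Co²⁺/Co is the anode.
E°cell = E°cat − E°an = +0.776 − (−0.279) = +1.055 V; n = 2.
For the overall reaction 2 Fe^3+(aq) + Co(s) → 2 Fe^2+(aq) + Co^2+(aq), Q = ([Fe^2+(aq)]^2·[Co^2+(aq)]) / [Fe^3+(aq)]^2 = 0.456, giving log Q = −0.341.
Applying E = E° − (RT ln10/nF)·log Q gives +1.055 − (0.0592/2)(−0.341) = +1.07 V.

+1.07 V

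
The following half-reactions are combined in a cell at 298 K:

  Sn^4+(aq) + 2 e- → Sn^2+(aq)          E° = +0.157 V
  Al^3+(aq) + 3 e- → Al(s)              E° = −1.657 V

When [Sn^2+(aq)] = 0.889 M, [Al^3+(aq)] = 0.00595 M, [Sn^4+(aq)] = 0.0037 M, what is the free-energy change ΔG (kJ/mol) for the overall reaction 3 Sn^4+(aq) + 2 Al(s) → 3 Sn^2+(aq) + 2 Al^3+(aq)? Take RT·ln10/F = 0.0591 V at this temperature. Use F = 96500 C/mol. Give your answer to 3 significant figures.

The standard cell potential is +0.157 − (−1.657) = +1.814 V, with n = 6 electrons in the balanced equation.
The reaction quotient is ([Sn^2+(aq)]^3·[Al^3+(aq)]^2) / [Sn^4+(aq)]^3 = 491; by Nernst, E = +1.814 − (0.0591/6)(2.691) = +1.7875 V.
Finally ΔG = −nFE = −(6)(96500 C/mol)(+1.7875 V) = −1030 kJ/mol.

−1030 kJ/mol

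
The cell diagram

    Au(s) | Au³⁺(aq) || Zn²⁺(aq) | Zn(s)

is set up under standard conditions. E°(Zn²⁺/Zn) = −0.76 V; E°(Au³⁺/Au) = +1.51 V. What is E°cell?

By convention the left-hand electrode in cell notation is the anode (oxidation) and the right-hand electrode is the cathode (reduction).
E°cell = E°(right) − E°(left) = −0.76 − (+1.51) = −2.27 V.
The negative sign shows that, as written, the cell would require an external voltage to drive the reaction.

−2.27 V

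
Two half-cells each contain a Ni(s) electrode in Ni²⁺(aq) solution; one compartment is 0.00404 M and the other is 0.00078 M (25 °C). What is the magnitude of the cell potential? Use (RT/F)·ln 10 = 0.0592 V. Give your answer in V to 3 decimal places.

For a concentration cell E°cell = 0, since both electrodes use the same couple.
The compartment with the higher Ni²⁺(aq) concentration (0.00404 M) acts as the cathode; ions are reduced there and produced at the dilute (0.00078 M) anode.
With n = 2, Ecell = −(0.0592/2)·log([dilute]/[conc]) = −(0.0592/2)·log(0.00078/0.00404) = +0.021 V.

0.021 V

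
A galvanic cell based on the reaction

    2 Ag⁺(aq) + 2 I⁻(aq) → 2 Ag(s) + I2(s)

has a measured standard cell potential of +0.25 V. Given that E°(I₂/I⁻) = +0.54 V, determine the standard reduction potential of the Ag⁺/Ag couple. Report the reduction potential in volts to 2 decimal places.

In the reaction as written the Ag⁺/Ag couple is reduced (cathode) and I₂/I⁻ is oxidized (anode), so E°cell = E°(Ag⁺/Ag) − E°(I₂/I⁻).
E°(Ag⁺/Ag) = E°cell + E°(anode) = +0.25 + (+0.54) = +0.79 V.

+0.79 V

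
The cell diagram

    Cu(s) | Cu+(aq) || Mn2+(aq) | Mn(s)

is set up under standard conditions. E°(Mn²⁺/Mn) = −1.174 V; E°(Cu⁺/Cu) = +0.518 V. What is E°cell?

−1.692 V

By convention the left-hand electrode in cell notation is the anode (oxidation) and the right-hand electrode is the cathode (reduction).
E°cell = E°(right) − E°(left) = −1.174 − (+0.518) = −1.692 V.
The negative sign shows that, as written, the cell would require an external voltage to drive the reaction.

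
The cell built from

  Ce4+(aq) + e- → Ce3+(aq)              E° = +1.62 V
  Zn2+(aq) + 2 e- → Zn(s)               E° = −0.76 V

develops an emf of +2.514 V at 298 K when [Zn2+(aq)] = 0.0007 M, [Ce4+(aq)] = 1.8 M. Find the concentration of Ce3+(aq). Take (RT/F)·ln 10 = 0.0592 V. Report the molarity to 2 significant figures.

The Ce⁴⁺/Ce³⁺ couple has the larger reduction potential, so it is the cathode: E°cell = +1.62 − (−0.76) = +2.38 V and n = 2.
From the Nernst equation, log Q = n(E° − E)/0.0592 = 2·(+2.38 − (+2.514))/0.0592 = −4.527.
For 2 Ce4+(aq) + Zn(s) → 2 Ce3+(aq) + Zn2+(aq), the reaction quotient is Q = ([Ce3+(aq)]^2·[Zn2+(aq)]) / [Ce4+(aq)]^2.
Substituting the known concentrations and solving, log [Ce3+(aq)] = −0.431 and [Ce3+(aq)] = 0.37 M.

0.37 M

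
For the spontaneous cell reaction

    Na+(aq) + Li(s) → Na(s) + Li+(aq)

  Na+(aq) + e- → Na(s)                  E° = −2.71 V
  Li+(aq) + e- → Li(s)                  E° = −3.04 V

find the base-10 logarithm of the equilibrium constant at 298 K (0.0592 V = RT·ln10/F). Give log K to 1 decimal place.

The Na⁺/Na couple is reduced (cathode); E°cell = −2.71 − (−3.04) = +0.33 V with n = 1.
At equilibrium E = 0, so log K = nE°cell / 0.0592 = (1)(+0.33) / 0.0592 = 5.6.

log K = 5.6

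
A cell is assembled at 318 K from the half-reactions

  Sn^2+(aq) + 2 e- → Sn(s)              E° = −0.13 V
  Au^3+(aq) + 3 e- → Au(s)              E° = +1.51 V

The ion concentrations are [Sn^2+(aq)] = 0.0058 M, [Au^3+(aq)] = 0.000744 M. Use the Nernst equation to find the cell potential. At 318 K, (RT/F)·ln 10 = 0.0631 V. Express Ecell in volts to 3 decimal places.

Since E°(Au³⁺/Au) > E°(Sn²⁺/Sn), Au³⁺/Au serves as the cathode.
The standard potential is +1.51 − (−0.13) = +1.64 V and the balanced reaction transfers n = 6 electrons.
Balancing gives 2 Au^3+(aq) + 3 Sn(s) → 2 Au(s) + 3 Sn^2+(aq); hence Q = [Sn^2+(aq)]^3 / [Au^3+(aq)]^2 = 0.352 (log Q = −0.453).
Applying E = E° − (RT ln10/nF)·log Q gives +1.64 − (0.0631/6)(−0.453) = +1.645 V.

+1.645 V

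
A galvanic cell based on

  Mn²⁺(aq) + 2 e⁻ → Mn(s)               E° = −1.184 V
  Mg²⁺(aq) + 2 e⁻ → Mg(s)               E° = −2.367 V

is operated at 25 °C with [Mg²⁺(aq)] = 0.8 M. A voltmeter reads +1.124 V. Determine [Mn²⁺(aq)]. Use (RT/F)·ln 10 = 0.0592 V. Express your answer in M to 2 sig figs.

0.0081 M

Mn²⁺/Mn is the cathode (higher E°); E°cell = −1.184 − (−2.367) = +1.183 V with n = 2.
Rearranging E = E° − (0.0592/n)·log Q gives log Q = 2(+1.183 − (+1.124))/0.0592 = 1.993.
For Mn²⁺(aq) + Mg(s) → Mn(s) + Mg²⁺(aq), the reaction quotient is Q = [Mg²⁺(aq)] / [Mn²⁺(aq)].
Substituting the known concentrations and solving, log [Mn²⁺(aq)] = −2.090 and [Mn²⁺(aq)] = 0.0081 M.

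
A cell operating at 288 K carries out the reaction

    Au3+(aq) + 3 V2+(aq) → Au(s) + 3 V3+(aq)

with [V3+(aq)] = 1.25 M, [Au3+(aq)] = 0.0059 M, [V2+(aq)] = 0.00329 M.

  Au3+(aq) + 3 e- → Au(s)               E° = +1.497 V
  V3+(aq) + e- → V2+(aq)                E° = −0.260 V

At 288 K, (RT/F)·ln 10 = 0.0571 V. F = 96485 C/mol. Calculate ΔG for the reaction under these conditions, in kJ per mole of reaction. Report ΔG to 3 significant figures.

−454 kJ/mol

E°cell = +1.497 − (−0.260) = +1.757 V; the balanced reaction transfers n = 3 electrons.
Q = [V3+(aq)]^3 / ([Au3+(aq)]·[V2+(aq)]^3) = 9.3×10^9, so log Q = 9.968 and E = +1.757 − (0.0571/3)(9.968) = +1.5673 V.
Then ΔG = −nFE = −3 × 96485 × +1.5673 J/mol = −454 kJ/mol.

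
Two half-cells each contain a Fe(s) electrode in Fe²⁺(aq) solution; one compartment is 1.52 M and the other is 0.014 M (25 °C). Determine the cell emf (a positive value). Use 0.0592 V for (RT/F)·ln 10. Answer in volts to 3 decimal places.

0.060 V

For a concentration cell E°cell = 0, since both electrodes use the same couple.
The compartment with the higher Fe²⁺(aq) concentration (1.52 M) acts as the cathode; ions are reduced there and produced at the dilute (0.014 M) anode.
With n = 2, Ecell = −(0.0592/2)·log([dilute]/[conc]) = −(0.0592/2)·log(0.014/1.52) = +0.060 V.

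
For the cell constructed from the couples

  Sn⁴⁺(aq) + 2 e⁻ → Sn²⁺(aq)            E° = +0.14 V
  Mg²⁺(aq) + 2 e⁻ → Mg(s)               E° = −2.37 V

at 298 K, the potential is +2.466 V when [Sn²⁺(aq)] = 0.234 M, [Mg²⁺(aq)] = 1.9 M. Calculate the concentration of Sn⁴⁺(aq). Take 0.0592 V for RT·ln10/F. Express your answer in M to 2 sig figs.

0.015 M

Sn⁴⁺/Sn²⁺ is the cathode (higher E°); E°cell = +0.14 − (−2.37) = +2.51 V with n = 2.
Since E = E° − (0.0592/n)·log Q, log Q = n(E° − E)/0.0592 = 1.486.
For Sn⁴⁺(aq) + Mg(s) → Sn²⁺(aq) + Mg²⁺(aq), the reaction quotient is Q = ([Sn²⁺(aq)]·[Mg²⁺(aq)]) / [Sn⁴⁺(aq)].
Solving for the unknown gives log [Sn⁴⁺(aq)] = −1.838, so [Sn⁴⁺(aq)] ≈ 0.015 M.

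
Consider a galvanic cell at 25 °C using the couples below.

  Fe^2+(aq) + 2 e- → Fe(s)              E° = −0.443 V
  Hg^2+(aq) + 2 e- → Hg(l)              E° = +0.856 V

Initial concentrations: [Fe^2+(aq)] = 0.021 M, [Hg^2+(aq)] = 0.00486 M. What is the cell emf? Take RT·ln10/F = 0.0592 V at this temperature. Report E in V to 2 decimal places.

+1.28 V

The Hg²⁺/Hg couple has the more positive E°, so it is the cathode; Fe²⁺/Fe is the anode.
The standard potential is +0.856 − (−0.443) = +1.299 V and the balanced reaction transfers n = 2 electrons.
Balancing gives Hg^2+(aq) + Fe(s) → Hg(l) + Fe^2+(aq); hence Q = [Fe^2+(aq)] / [Hg^2+(aq)] = 4.32 (log Q = 0.636).
By the Nernst equation, E = +1.299 − (0.0592/2)·(0.636) = +1.28 V.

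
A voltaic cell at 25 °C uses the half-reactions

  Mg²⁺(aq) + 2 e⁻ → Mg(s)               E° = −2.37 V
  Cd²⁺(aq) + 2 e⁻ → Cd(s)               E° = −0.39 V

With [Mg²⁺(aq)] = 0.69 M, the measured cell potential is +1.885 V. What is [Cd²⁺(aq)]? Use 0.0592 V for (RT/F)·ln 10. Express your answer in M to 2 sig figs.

The Cd²⁺/Cd couple has the larger reduction potential, so it is the cathode: E°cell = −0.39 − (−2.37) = +1.98 V and n = 2.
Since E = E° − (0.0592/n)·log Q, log Q = n(E° − E)/0.0592 = 3.209.
Balancing electrons gives Cd²⁺(aq) + Mg(s) → Cd(s) + Mg²⁺(aq); thus Q = [Mg²⁺(aq)] / [Cd²⁺(aq)].
Substituting the known concentrations and solving, log [Cd²⁺(aq)] = −3.370 and [Cd²⁺(aq)] = 0.00043 M.

0.00043 M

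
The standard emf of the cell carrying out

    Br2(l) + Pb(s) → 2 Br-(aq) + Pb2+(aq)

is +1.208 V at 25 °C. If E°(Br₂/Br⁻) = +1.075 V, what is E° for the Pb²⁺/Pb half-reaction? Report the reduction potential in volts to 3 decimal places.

In the reaction as written the Br₂/Br⁻ couple is reduced (cathode) and Pb²⁺/Pb is oxidized (anode), so E°cell = E°(Br₂/Br⁻) − E°(Pb²⁺/Pb).
E°(Pb²⁺/Pb) = E°(cathode) − E°cell = +1.075 − (+1.208) = −0.133 V.

−0.133 V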